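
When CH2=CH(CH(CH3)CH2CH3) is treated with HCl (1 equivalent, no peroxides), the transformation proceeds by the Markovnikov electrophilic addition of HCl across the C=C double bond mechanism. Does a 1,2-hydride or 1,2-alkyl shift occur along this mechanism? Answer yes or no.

The first-formed carbocation is secondary.
The adjacent sec-butyl carbon already bears 2 other carbon substituents and has a hydrogen to migrate; after a 1,2-hydride shift from that carbon the positive charge sits on a tertiary centre.
Tertiary is more stable than secondary, so the shift occurs.

yes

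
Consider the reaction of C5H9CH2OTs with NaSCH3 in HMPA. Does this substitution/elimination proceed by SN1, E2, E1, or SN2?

SN2

Conditions: a primary substrate with a strong nucleophile in the polar aprotic solvent HMPA.
These conditions are the textbook signature of the SN2 pathway.
An unhindered substrate with a strong nucleophile in a polar aprotic solvent favours one-step backside displacement.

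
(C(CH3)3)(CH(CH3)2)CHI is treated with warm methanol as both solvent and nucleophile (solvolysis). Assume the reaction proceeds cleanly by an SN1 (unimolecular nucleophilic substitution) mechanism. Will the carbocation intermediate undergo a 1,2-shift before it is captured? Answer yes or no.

yes

The first-formed carbocation is secondary.
The adjacent isopropyl carbon already bears 2 other carbon substituents and has a hydrogen to migrate; after a 1,2-hydride shift from that carbon the positive charge sits on a tertiary centre.
Tertiary is more stable than secondary, so the shift occurs.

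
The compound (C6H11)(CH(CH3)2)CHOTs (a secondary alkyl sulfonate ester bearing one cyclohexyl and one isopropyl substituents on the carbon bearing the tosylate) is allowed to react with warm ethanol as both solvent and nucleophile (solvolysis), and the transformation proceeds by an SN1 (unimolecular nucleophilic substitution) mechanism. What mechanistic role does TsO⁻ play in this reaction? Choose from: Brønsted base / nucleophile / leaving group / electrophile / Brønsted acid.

Step 1: Rate-determining heterolysis of the C–O bond gives TsO⁻ and a secondary carbocation.
TsO⁻ departs with both electrons of the breaking σ-bond — that is the definition of a leaving group.

leaving group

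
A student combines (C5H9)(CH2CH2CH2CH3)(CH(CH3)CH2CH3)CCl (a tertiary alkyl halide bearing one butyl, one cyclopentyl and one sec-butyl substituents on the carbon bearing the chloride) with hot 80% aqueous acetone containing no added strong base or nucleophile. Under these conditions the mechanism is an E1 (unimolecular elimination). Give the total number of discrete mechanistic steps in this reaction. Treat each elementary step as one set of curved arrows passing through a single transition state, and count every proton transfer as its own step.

Step 1: Unassisted departure of Cl⁻ (taking the C–Cl bonding pair) generates a tertiary carbocation.
(No 1,2-shift: no single shift to an adjacent carbon would give a more stable cation.)
Step 2: A weak base (a water molecule from the solvent) removes a proton from a carbon adjacent to the cationic centre; the electrons of that C–H bond become the new π(C=C) bond, giving the alkene.
Total: 2 elementary steps.

2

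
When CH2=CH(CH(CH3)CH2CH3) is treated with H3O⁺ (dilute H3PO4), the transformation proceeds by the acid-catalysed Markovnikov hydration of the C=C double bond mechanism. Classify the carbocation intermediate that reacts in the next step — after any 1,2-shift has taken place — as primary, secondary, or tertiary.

Step 1: Electrophilic addition begins with the π(C=C) electrons forming a bond to the proton of H3O⁺. Following Markovnikov's rule, the resulting cation is secondary. H2O is released.
Step 2: A hydride (H with its bonding pair) migrates from the adjacent sec-butyl carbon to the cationic centre — a 1,2-hydride shift — upgrading the secondary cation to a tertiary one.
The cation rearranges from secondary to tertiary via a 1,2-hydride shift from the adjacent sec-butyl carbon; the tertiary cation is what reacts next.

tertiary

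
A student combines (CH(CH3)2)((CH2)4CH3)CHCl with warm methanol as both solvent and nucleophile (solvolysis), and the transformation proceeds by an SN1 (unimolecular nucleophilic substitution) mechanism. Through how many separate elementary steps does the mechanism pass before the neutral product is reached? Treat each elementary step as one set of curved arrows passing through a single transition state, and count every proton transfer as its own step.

Step 1: Rate-determining heterolysis of the C–Cl bond gives Cl⁻ and a secondary carbocation.
Step 2: A 1,2-hydride shift from the adjacent isopropyl carbon moves the positive charge from the secondary centre to an adjacent carbon, generating a more stable tertiary carbocation.
Step 3: CH3OH donates an oxygen lone pair into the empty p orbital of the cation, giving a protonated ether (an oxonium ion).
Step 4: Proton transfer from the O–H of the oxonium ion to a solvent molecule delivers the neutral ether.
Total: 4 elementary steps.

4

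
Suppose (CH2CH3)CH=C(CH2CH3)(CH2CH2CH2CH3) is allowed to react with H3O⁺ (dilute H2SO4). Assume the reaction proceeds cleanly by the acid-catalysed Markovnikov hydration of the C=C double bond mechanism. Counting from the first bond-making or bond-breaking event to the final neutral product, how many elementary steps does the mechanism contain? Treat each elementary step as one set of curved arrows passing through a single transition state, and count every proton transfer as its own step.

3

Step 1: Protonation of the alkene by H3O⁺: the π bond acts as the nucleophile and picks up H⁺, giving the more stable (Markovnikov) tertiary carbocation. H2O is released.
(No 1,2-shift: no single shift to an adjacent carbon would give a more stable cation.)
Step 2: A lone pair on the oxygen of H2O attacks the carbocation, forming a C–O bond and an oxonium ion (a protonated alcohol).
Step 3: Proton transfer from the O–H of the oxonium ion to H2O completes the catalytic cycle and yields the alcohol.
Total: 3 elementary steps.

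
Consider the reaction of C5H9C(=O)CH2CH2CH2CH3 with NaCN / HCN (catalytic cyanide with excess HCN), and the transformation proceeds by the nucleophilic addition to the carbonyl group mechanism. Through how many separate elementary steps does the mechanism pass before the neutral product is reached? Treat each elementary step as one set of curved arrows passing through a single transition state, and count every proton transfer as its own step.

2

Step 1: CN⁻ attacks the sp² carbonyl carbon; the C=O π bond breaks and the electrons end up as a lone pair on the alkoxide oxygen of the tetrahedral intermediate.
Step 2: The alkoxide oxygen removes a proton from HCN present in the mixture, giving a cyanohydrin and regenerating CN⁻.
Total: 2 elementary steps.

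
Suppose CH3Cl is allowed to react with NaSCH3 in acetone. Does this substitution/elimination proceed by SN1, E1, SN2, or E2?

Conditions: a methyl substrate with a strong nucleophile in the polar aprotic solvent acetone.
These conditions are the textbook signature of the SN2 pathway.
An unhindered substrate with a strong nucleophile in a polar aprotic solvent favours one-step backside displacement.

SN2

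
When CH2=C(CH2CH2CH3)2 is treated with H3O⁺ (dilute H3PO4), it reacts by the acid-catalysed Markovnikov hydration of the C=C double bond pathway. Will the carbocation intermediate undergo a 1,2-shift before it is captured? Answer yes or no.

no

The first-formed carbocation is tertiary.
No single 1,2-shift to an adjacent carbon would produce a more-substituted cation than the one already present, so no rearrangement occurs.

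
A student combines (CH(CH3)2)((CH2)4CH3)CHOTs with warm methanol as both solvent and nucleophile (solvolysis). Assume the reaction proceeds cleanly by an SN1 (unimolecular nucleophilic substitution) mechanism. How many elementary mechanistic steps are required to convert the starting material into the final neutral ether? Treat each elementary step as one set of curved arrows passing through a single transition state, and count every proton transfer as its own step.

Step 1: Ionisation: the C–O σ-bond cleaves heterolytically; both bonding electrons depart with TsO⁻, leaving a secondary carbocation at the α-carbon.
Step 2: A 1,2-hydride shift from the adjacent isopropyl carbon moves the positive charge from the secondary centre to an adjacent carbon, generating a more stable tertiary carbocation.
Step 3: CH3OH donates an oxygen lone pair into the empty p orbital of the cation, giving a protonated ether (an oxonium ion).
Step 4: A second solvent molecule removes the proton on oxygen, giving the neutral ether product.
Total: 4 elementary steps.

4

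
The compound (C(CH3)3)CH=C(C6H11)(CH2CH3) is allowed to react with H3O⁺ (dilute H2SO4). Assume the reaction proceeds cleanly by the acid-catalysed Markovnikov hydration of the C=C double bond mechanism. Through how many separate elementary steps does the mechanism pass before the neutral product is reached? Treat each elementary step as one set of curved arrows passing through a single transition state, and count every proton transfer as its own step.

3

Step 1: Electrophilic addition begins with the π(C=C) electrons forming a bond to the proton of H3O⁺. Following Markovnikov's rule, the resulting cation is tertiary. H2O is released.
(No 1,2-shift: no single shift to an adjacent carbon would give a more stable cation.)
Step 2: A lone pair on the oxygen of H2O attacks the carbocation, forming a C–O bond and an oxonium ion (a protonated alcohol).
Step 3: Deprotonation of the oxonium ion by a water molecule delivers the neutral alcohol and regenerates the acid catalyst.
Total: 3 elementary steps.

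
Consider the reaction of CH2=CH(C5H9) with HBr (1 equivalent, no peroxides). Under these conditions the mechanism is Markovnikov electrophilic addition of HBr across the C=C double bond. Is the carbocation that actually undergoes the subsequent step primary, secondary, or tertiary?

Step 1: Protonation of the alkene by HBr: the π bond acts as the nucleophile and picks up H⁺, giving the more stable (Markovnikov) secondary carbocation. The H–Br bond breaks heterolytically, releasing Br⁻.
Step 2: A hydride (H with its bonding pair) migrates from the adjacent cyclopentyl carbon to the cationic centre — a 1,2-hydride shift — upgrading the secondary cation to a tertiary one.
The cation rearranges from secondary to tertiary via a 1,2-hydride shift from the adjacent cyclopentyl carbon; the tertiary cation is what reacts next.

tertiary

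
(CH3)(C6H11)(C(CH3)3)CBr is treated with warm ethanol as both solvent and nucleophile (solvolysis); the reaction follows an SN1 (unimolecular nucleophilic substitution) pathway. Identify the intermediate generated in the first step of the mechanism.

tertiary carbocation

Step 1: Ionisation: the C–Br σ-bond cleaves heterolytically; both bonding electrons depart with Br⁻, leaving a tertiary carbocation at the α-carbon.
After step 1 the species present is a tertiary carbocation.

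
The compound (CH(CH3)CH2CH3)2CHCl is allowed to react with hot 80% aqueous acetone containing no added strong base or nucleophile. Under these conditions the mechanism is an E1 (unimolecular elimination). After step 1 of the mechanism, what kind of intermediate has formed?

secondary carbocation

Step 1: Rate-determining heterolysis of the C–Cl bond gives Cl⁻ and a secondary carbocation.
After step 1 the species present is a secondary carbocation.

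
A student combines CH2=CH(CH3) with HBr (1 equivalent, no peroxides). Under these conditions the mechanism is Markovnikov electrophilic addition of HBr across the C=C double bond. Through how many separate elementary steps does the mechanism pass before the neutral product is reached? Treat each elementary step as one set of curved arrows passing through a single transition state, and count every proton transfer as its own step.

2

Step 1: Protonation of the alkene by HBr: the π bond acts as the nucleophile and picks up H⁺, giving the more stable (Markovnikov) secondary carbocation. The H–Br bond breaks heterolytically, releasing Br⁻.
(No 1,2-shift: no single shift to an adjacent carbon would give a more stable cation.)
Step 2: Br⁻ captures the cation: a lone pair on Br⁻ fills the empty p orbital, producing the alkyl halide product.
Total: 2 elementary steps.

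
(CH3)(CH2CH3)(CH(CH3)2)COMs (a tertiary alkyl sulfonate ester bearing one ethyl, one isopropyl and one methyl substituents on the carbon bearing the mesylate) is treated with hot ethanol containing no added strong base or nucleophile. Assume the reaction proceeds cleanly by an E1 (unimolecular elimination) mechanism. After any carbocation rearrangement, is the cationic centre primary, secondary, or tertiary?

Step 1: The C–O bond breaks with both electrons going to the mesylate; MsO⁻ leaves and a tertiary carbocation remains.
No single 1,2-shift to an adjacent carbon would give a more-substituted cation, so no rearrangement occurs.

tertiary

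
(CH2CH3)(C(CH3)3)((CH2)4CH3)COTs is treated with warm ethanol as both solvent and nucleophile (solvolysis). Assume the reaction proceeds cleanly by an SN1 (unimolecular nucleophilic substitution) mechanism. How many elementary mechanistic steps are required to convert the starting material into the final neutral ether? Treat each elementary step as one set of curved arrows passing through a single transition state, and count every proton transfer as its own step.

Step 1: The C–O bond breaks with both electrons going to the tosylate; TsO⁻ leaves and a tertiary carbocation remains.
(No 1,2-shift: no single shift to an adjacent carbon would give a more stable cation.)
Step 2: Nucleophilic capture: the oxygen of CH3CH2OH bonds to the cationic carbon, producing an oxonium-ion intermediate.
Step 3: Deprotonation of the oxonium oxygen by solvent ethanol yields the neutral ether.
Total: 3 elementary steps.

3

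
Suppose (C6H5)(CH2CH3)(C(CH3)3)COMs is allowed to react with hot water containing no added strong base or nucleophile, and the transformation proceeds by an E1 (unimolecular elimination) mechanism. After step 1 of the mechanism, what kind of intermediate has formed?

tertiary carbocation

Step 1: Ionisation: the C–O σ-bond cleaves heterolytically; both bonding electrons depart with MsO⁻, leaving a tertiary carbocation at the α-carbon.
After step 1 the species present is a tertiary carbocation.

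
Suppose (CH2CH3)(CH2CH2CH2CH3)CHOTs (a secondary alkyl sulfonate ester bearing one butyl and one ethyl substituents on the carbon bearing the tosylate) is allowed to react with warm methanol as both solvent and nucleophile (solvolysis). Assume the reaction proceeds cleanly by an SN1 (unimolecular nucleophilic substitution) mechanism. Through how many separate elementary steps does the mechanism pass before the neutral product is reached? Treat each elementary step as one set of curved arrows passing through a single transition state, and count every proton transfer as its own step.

Step 1: Unassisted departure of TsO⁻ (taking the C–O bonding pair) generates a secondary carbocation.
(No 1,2-shift: no single shift to an adjacent carbon would give a more stable cation.)
Step 2: CH3OH donates an oxygen lone pair into the empty p orbital of the cation, giving a protonated ether (an oxonium ion).
Step 3: Proton transfer from the O–H of the oxonium ion to a solvent molecule delivers the neutral ether.
Total: 3 elementary steps.

3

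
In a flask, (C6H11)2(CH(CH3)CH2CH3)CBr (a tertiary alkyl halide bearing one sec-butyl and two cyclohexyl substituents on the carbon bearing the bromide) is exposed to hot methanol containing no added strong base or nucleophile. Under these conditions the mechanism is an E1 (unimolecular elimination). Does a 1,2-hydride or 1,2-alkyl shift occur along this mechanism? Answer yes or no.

The first-formed carbocation is tertiary.
No single 1,2-shift to an adjacent carbon would produce a more-substituted cation than the one already present, so no rearrangement occurs.

no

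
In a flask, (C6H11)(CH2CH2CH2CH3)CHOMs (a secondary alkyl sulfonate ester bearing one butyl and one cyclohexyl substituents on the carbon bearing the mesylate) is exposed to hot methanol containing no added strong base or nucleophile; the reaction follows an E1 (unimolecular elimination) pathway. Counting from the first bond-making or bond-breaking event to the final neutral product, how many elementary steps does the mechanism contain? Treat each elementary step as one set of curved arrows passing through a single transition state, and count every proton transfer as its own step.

Step 1: The C–O bond breaks with both electrons going to the mesylate; MsO⁻ leaves and a secondary carbocation remains.
Step 2: A hydride (H with its bonding pair) migrates from the adjacent cyclohexyl carbon to the cationic centre — a 1,2-hydride shift — upgrading the secondary cation to a tertiary one.
Step 3: A methanol molecule (solvent) deprotonates a β-carbon; as the C–H bond breaks, those electrons form the new alkene π bond.
Total: 3 elementary steps.

3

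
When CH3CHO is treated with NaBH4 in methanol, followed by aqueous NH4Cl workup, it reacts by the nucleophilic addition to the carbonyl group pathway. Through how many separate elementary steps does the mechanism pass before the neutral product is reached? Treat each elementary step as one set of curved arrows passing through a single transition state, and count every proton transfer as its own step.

2

Step 1: Nucleophilic addition: H⁻ (delivered from BH4⁻) adds to the carbonyl carbon, pushing the π(C=O) electron pair onto oxygen and giving a tetrahedral alkoxide.
Step 2: Protonation of the alkoxide by aqueous NH4Cl workup furnishes an alcohol.
Total: 2 elementary steps.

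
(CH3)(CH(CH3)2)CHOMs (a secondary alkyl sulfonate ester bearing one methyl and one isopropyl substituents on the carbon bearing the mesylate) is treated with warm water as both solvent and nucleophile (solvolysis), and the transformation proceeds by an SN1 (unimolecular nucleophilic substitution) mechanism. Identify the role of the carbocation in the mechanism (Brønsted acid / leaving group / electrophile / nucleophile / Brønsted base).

Step 3: A lone pair on the oxygen of H2O attacks the carbocation, forming a new C–O σ-bond and an oxonium ion.
The carbocation accepts an electron pair into an empty or π* orbital — it is the electrophile.

electrophile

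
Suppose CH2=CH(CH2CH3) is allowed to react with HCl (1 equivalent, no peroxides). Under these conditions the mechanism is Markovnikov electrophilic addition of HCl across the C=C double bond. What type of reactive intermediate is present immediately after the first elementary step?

Step 1: Electrophilic addition begins with the π(C=C) electrons forming a bond to the proton of HCl. Following Markovnikov's rule, the resulting cation is secondary. The H–Cl bond breaks heterolytically, releasing Cl⁻.
After step 1 the species present is a secondary carbocation.

secondary carbocation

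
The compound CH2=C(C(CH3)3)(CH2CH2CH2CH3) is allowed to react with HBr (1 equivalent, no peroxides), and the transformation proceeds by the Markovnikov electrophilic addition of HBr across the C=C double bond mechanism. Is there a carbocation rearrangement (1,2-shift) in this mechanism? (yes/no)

no

The first-formed carbocation is tertiary.
No single 1,2-shift to an adjacent carbon would produce a more-substituted cation than the one already present, so no rearrangement occurs.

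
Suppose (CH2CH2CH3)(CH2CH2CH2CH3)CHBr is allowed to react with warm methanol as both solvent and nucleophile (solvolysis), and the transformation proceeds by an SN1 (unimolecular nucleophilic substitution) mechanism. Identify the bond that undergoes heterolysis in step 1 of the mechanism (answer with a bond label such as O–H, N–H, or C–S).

C–Br

Step 1: The C–Br bond breaks with both electrons going to the bromide; Br⁻ leaves and a secondary carbocation remains.
The bond broken in this step is the C–Br bond.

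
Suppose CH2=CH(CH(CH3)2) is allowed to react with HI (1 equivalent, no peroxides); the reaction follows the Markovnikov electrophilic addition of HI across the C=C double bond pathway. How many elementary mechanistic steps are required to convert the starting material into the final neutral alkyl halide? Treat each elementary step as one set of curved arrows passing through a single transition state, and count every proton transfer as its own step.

3

Step 1: The π electrons of the C=C bond attack a proton of HI; Markovnikov addition places the new C–H on the less-substituted alkene carbon, so the positive charge ends up on the more-substituted carbon — a secondary carbocation. The H–I bond breaks heterolytically, releasing I⁻.
Step 2: A hydride (H with its bonding pair) migrates from the adjacent isopropyl carbon to the cationic centre — a 1,2-hydride shift — upgrading the secondary cation to a tertiary one.
Step 3: Nucleophilic attack by I⁻ on the carbocation completes the addition, giving R–I.
Total: 3 elementary steps.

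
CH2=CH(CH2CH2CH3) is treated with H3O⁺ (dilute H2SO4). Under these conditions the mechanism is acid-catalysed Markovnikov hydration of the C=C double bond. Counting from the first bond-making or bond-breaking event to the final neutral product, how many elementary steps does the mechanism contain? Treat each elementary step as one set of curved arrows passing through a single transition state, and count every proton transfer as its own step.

3

Step 1: Electrophilic addition begins with the π(C=C) electrons forming a bond to the proton of H3O⁺. Following Markovnikov's rule, the resulting cation is secondary. H2O is released.
(No 1,2-shift: no single shift to an adjacent carbon would give a more stable cation.)
Step 2: A lone pair on the oxygen of H2O attacks the carbocation, forming a C–O bond and an oxonium ion (a protonated alcohol).
Step 3: Proton transfer from the O–H of the oxonium ion to H2O completes the catalytic cycle and yields the alcohol.
Total: 3 elementary steps.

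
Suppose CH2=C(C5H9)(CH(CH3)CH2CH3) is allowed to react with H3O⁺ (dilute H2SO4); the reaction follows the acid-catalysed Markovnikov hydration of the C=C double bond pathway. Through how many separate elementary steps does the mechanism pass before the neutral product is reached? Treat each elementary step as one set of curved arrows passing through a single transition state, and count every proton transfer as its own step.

Step 1: Electrophilic addition begins with the π(C=C) electrons forming a bond to the proton of H3O⁺. Following Markovnikov's rule, the resulting cation is tertiary. H2O is released.
(No 1,2-shift: no single shift to an adjacent carbon would give a more stable cation.)
Step 2: Nucleophilic capture of the cation by H2O produces the protonated alcohol (an oxonium ion).
Step 3: Proton transfer from the O–H of the oxonium ion to H2O completes the catalytic cycle and yields the alcohol.
Total: 3 elementary steps.

3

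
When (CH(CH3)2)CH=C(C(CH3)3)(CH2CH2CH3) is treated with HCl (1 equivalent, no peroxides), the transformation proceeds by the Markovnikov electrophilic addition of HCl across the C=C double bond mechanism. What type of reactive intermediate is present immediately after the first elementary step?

Step 1: The π electrons of the C=C bond attack a proton of HCl; Markovnikov addition places the new C–H on the less-substituted alkene carbon, so the positive charge ends up on the more-substituted carbon — a tertiary carbocation. The H–Cl bond breaks heterolytically, releasing Cl⁻.
After step 1 the species present is a tertiary carbocation.

tertiary carbocation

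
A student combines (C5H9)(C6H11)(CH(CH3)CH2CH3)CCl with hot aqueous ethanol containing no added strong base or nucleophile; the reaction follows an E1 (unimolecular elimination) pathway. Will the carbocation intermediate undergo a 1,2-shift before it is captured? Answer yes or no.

no

The first-formed carbocation is tertiary.
No single 1,2-shift to an adjacent carbon would produce a more-substituted cation than the one already present, so no rearrangement occurs.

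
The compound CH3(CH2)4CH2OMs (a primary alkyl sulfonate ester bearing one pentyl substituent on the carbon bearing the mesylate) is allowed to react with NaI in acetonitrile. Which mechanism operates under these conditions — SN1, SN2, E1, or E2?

SN2

Conditions: a primary substrate with a strong nucleophile in the polar aprotic solvent acetonitrile.
These conditions are the textbook signature of the SN2 pathway.
An unhindered substrate with a strong nucleophile in a polar aprotic solvent favours one-step backside displacement.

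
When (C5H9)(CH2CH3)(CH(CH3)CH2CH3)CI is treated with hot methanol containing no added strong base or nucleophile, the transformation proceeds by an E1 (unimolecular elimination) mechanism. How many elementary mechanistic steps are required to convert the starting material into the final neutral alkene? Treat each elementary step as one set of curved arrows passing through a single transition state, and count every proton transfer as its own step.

Step 1: The C–I bond breaks with both electrons going to the iodide; I⁻ leaves and a tertiary carbocation remains.
(No 1,2-shift: no single shift to an adjacent carbon would give a more stable cation.)
Step 2: A methanol molecule (solvent) deprotonates a β-carbon; as the C–H bond breaks, those electrons form the new alkene π bond.
Total: 2 elementary steps.

2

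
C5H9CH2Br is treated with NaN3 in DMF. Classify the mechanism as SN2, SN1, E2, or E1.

Conditions: a primary substrate with a strong nucleophile in the polar aprotic solvent DMF.
These conditions are the textbook signature of the SN2 pathway.
An unhindered substrate with a strong nucleophile in a polar aprotic solvent favours one-step backside displacement.

SN2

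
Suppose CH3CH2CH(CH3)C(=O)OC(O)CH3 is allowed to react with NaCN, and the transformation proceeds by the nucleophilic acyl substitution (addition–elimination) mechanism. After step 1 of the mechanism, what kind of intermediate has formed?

Step 1: CN⁻ adds to the carbonyl carbon; the C=O π electrons shift onto oxygen and a tetrahedral alkoxide intermediate forms.
After step 1 the species present is a tetrahedral intermediate.

tetrahedral intermediate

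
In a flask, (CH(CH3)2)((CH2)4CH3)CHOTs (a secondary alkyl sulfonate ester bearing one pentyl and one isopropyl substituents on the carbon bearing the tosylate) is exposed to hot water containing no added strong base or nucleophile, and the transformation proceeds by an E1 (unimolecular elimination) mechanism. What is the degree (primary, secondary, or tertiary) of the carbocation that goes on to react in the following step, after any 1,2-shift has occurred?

tertiary

Step 1: The C–O bond breaks with both electrons going to the tosylate; TsO⁻ leaves and a secondary carbocation remains.
Step 2: Carbocation rearrangement: a 1,2-hydride shift from the adjacent isopropyl carbon converts the initially-formed secondary cation into the more stable tertiary cation.
The cation rearranges from secondary to tertiary via a 1,2-hydride shift from the adjacent isopropyl carbon; the tertiary cation is what reacts next.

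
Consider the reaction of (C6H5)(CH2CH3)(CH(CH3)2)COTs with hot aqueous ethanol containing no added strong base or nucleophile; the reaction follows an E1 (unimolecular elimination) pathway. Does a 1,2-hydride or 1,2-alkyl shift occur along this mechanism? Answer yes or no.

no

The first-formed carbocation is tertiary.
No single 1,2-shift to an adjacent carbon would produce a more-substituted cation than the one already present, so no rearrangement occurs.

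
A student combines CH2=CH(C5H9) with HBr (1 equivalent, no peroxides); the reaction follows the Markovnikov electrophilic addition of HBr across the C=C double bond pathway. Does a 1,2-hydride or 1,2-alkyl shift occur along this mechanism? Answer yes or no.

The first-formed carbocation is secondary.
The adjacent cyclopentyl carbon already bears 2 other carbon substituents and has a hydrogen to migrate; after a 1,2-hydride shift from that carbon the positive charge sits on a tertiary centre.
Tertiary is more stable than secondary, so the shift occurs.

yes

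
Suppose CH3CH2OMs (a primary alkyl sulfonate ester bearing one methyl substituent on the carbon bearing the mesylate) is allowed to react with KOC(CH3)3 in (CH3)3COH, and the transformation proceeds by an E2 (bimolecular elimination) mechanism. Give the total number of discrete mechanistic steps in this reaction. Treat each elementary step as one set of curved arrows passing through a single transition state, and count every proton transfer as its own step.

Step 1: Concerted anti-periplanar elimination: (CH3)3CO⁻ abstracts a β-H while MsO⁻ leaves, and the C–H electrons become the new C=C π bond — all in a single transition state.
Total: 1 elementary step.

1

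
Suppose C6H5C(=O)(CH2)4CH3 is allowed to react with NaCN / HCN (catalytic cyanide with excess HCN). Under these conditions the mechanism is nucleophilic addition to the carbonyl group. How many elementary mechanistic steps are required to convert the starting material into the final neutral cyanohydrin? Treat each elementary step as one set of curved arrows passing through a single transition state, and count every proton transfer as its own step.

2

Step 1: CN⁻ attacks the sp² carbonyl carbon; the C=O π bond breaks and the electrons end up as a lone pair on the alkoxide oxygen of the tetrahedral intermediate.
Step 2: The alkoxide oxygen removes a proton from HCN present in the mixture, giving a cyanohydrin and regenerating CN⁻.
Total: 2 elementary steps.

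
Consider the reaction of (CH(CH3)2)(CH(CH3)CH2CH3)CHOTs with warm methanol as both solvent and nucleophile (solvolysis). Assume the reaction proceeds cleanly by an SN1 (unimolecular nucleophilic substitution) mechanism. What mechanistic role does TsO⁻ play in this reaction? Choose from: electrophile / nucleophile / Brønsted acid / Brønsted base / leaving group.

Step 1: The C–O bond breaks with both electrons going to the tosylate; TsO⁻ leaves and a secondary carbocation remains.
TsO⁻ departs with both electrons of the breaking σ-bond — that is the definition of a leaving group.

leaving group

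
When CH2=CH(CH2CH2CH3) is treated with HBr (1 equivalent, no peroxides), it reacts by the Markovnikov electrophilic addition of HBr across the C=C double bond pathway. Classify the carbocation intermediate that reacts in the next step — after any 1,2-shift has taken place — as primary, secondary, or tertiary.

secondary

Step 1: Electrophilic addition begins with the π(C=C) electrons forming a bond to the proton of HBr. Following Markovnikov's rule, the resulting cation is secondary. The H–Br bond breaks heterolytically, releasing Br⁻.
No single 1,2-shift to an adjacent carbon would give a more-substituted cation, so no rearrangement occurs.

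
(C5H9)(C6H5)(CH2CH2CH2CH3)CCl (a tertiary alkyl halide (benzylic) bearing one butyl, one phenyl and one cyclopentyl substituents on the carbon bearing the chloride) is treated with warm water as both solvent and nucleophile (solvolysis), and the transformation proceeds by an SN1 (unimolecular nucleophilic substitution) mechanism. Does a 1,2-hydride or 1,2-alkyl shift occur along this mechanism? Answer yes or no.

no

The first-formed carbocation is tertiary.
No single 1,2-shift to an adjacent carbon would produce a more-substituted cation than the one already present, so no rearrangement occurs.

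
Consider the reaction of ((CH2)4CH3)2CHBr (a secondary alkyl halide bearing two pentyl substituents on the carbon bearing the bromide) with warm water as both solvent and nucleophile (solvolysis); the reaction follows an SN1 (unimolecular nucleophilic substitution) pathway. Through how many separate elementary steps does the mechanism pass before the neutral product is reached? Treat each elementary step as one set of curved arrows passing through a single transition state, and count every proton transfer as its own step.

3

Step 1: Unassisted departure of Br⁻ (taking the C–Br bonding pair) generates a secondary carbocation.
(No 1,2-shift: no single shift to an adjacent carbon would give a more stable cation.)
Step 2: H2O donates an oxygen lone pair into the empty p orbital of the cation, giving a protonated alcohol (an oxonium ion).
Step 3: Proton transfer from the O–H of the oxonium ion to a solvent molecule delivers the neutral alcohol.
Total: 3 elementary steps.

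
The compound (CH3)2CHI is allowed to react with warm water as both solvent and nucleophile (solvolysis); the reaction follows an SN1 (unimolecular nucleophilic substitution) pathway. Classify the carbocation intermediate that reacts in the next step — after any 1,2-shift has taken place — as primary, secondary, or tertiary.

secondary

Step 1: Rate-determining heterolysis of the C–I bond gives I⁻ and a secondary carbocation.
No single 1,2-shift to an adjacent carbon would give a more-substituted cation, so no rearrangement occurs.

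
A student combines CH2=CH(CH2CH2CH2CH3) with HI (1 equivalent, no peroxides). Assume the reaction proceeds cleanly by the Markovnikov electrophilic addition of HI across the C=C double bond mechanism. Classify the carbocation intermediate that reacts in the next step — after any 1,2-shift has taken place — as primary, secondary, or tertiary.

secondary

Step 1: Protonation of the alkene by HI: the π bond acts as the nucleophile and picks up H⁺, giving the more stable (Markovnikov) secondary carbocation. The H–I bond breaks heterolytically, releasing I⁻.
No single 1,2-shift to an adjacent carbon would give a more-substituted cation, so no rearrangement occurs.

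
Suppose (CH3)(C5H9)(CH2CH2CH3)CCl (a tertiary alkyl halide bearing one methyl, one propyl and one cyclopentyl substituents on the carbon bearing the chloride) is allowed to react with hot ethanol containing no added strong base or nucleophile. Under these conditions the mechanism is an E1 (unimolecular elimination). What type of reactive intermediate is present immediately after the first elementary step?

Step 1: The C–Cl bond breaks with both electrons going to the chloride; Cl⁻ leaves and a tertiary carbocation remains.
After step 1 the species present is a tertiary carbocation.

tertiary carbocation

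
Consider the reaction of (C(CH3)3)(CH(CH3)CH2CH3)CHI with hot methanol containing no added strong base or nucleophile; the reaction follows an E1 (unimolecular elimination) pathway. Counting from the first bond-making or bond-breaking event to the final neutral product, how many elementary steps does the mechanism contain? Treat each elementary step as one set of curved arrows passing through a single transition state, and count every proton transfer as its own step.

Step 1: The C–I bond breaks with both electrons going to the iodide; I⁻ leaves and a secondary carbocation remains.
Step 2: A 1,2-hydride shift from the adjacent sec-butyl carbon moves the positive charge from the secondary centre to an adjacent carbon, generating a more stable tertiary carbocation.
Step 3: A weak base (a methanol molecule from the solvent) removes a proton from a carbon adjacent to the cationic centre; the electrons of that C–H bond become the new π(C=C) bond, giving the alkene.
Total: 3 elementary steps.

3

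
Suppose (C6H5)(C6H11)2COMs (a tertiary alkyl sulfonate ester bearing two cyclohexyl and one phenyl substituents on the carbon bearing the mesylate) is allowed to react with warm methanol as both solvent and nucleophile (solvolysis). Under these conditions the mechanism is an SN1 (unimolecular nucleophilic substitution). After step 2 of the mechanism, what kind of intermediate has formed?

oxonium ion

Step 1: Rate-determining heterolysis of the C–O bond gives MsO⁻ and a tertiary carbocation.
Step 2: A lone pair on the oxygen of CH3OH attacks the carbocation, forming a new C–O σ-bond and an oxonium ion.
After step 2 the species present is an oxonium ion.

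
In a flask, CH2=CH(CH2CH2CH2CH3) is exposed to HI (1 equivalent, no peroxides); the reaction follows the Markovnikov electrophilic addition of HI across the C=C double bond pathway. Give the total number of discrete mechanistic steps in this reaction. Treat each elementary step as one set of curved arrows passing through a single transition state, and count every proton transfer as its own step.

Step 1: The π electrons of the C=C bond attack a proton of HI; Markovnikov addition places the new C–H on the less-substituted alkene carbon, so the positive charge ends up on the more-substituted carbon — a secondary carbocation. The H–I bond breaks heterolytically, releasing I⁻.
(No 1,2-shift: no single shift to an adjacent carbon would give a more stable cation.)
Step 2: Nucleophilic attack by I⁻ on the carbocation completes the addition, giving R–I.
Total: 2 elementary steps.

2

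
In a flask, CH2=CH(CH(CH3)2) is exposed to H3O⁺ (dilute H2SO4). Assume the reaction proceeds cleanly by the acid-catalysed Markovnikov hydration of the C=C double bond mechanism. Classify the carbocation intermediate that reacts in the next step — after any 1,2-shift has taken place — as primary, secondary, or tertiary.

Step 1: Electrophilic addition begins with the π(C=C) electrons forming a bond to the proton of H3O⁺. Following Markovnikov's rule, the resulting cation is secondary. H2O is released.
Step 2: A 1,2-hydride shift from the adjacent isopropyl carbon moves the positive charge from the secondary centre to an adjacent carbon, generating a more stable tertiary carbocation.
The cation rearranges from secondary to tertiary via a 1,2-hydride shift from the adjacent isopropyl carbon; the tertiary cation is what reacts next.

tertiary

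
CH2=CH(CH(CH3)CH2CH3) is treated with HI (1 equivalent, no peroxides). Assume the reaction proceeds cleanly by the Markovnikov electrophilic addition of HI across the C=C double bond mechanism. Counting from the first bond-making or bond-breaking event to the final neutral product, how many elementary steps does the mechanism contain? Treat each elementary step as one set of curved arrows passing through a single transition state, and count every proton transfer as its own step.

Step 1: Protonation of the alkene by HI: the π bond acts as the nucleophile and picks up H⁺, giving the more stable (Markovnikov) secondary carbocation. The H–I bond breaks heterolytically, releasing I⁻.
Step 2: A 1,2-hydride shift from the adjacent sec-butyl carbon moves the positive charge from the secondary centre to an adjacent carbon, generating a more stable tertiary carbocation.
Step 3: The I⁻ anion donates a lone pair to the carbocation, forming the new C–I σ-bond and giving the neutral alkyl halide.
Total: 3 elementary steps.

3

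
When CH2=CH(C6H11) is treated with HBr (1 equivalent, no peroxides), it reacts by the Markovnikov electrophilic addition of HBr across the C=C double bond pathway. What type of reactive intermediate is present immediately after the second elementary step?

tertiary carbocation

Step 1: The π electrons of the C=C bond attack a proton of HBr; Markovnikov addition places the new C–H on the less-substituted alkene carbon, so the positive charge ends up on the more-substituted carbon — a secondary carbocation. The H–Br bond breaks heterolytically, releasing Br⁻.
Step 2: A hydride (H with its bonding pair) migrates from the adjacent cyclohexyl carbon to the cationic centre — a 1,2-hydride shift — upgrading the secondary cation to a tertiary one.
After step 2 the species present is a tertiary carbocation.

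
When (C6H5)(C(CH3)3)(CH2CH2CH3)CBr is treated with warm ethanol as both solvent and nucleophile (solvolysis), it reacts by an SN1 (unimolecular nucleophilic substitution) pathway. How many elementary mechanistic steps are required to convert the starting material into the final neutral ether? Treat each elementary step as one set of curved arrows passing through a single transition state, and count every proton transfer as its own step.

3

Step 1: Rate-determining heterolysis of the C–Br bond gives Br⁻ and a tertiary carbocation.
(No 1,2-shift: no single shift to an adjacent carbon would give a more stable cation.)
Step 2: A lone pair on the oxygen of CH3CH2OH attacks the carbocation, forming a new C–O σ-bond and an oxonium ion.
Step 3: Proton transfer from the O–H of the oxonium ion to a solvent molecule delivers the neutral ether.
Total: 3 elementary steps.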